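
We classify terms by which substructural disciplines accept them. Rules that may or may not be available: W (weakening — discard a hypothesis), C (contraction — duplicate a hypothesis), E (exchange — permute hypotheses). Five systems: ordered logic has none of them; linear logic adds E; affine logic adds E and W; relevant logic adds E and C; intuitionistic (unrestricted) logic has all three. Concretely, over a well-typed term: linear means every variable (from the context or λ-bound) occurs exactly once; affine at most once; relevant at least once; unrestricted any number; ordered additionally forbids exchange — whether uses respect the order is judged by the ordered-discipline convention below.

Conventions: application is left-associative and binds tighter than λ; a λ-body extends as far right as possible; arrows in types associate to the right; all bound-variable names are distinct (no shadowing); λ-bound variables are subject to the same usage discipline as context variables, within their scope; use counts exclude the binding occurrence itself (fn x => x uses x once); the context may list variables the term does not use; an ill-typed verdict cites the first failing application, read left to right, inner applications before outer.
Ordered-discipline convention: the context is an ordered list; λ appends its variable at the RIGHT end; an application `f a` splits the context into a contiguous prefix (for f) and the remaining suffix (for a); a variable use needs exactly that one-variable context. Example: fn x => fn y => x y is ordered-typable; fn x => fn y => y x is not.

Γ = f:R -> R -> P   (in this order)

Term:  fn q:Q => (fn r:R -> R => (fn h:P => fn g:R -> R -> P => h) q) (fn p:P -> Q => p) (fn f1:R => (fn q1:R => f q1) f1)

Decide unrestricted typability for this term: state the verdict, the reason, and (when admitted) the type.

no — the type mismatch rejects it
variable uses: f ×1; q [bound] ×1; r [bound] ×0; h [bound] ×1; g [bound] ×0; p [bound] ×1; f1 [bound] ×1; q1 [bound] ×1
order of uses: h, q, p, f, q1, f1
typing: ill-typed: a function awaiting P gets Q
across the five disciplines: ordered ✗; linear ✗; affine ✗; relevant ✗; unrestricted ✗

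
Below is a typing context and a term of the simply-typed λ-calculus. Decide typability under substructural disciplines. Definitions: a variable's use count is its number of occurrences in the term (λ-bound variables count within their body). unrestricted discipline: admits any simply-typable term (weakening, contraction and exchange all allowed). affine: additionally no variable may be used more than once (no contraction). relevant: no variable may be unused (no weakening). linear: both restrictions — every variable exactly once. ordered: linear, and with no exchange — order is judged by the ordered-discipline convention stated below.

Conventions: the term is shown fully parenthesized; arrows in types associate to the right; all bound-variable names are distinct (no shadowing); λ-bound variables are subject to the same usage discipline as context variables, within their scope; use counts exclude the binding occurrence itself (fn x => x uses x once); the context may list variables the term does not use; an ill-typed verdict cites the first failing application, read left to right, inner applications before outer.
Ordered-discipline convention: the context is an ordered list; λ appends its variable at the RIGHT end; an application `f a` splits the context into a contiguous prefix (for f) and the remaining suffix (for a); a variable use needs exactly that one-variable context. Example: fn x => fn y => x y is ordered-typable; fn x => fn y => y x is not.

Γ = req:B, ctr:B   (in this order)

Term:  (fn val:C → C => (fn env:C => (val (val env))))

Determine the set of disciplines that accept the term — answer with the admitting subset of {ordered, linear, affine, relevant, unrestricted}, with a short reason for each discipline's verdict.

admitted in: unrestricted
usage: req: 0×; ctr: 0×; val (bound): 2×; env (bound): 1×
order of uses: val, val, env
typing: the term checks, with type (C → C) → C → C
ordered: ✗, repeated use of val ×2; req, ctr never used (weakening)
linear: ✗, repeated use of val ×2; req, ctr never used (weakening)
affine: ✗, repeated use of val ×2
relevant: ✗, req, ctr never used (weakening)
unrestricted: ✓, simply typable at (C → C) → C → C; W, C, E all held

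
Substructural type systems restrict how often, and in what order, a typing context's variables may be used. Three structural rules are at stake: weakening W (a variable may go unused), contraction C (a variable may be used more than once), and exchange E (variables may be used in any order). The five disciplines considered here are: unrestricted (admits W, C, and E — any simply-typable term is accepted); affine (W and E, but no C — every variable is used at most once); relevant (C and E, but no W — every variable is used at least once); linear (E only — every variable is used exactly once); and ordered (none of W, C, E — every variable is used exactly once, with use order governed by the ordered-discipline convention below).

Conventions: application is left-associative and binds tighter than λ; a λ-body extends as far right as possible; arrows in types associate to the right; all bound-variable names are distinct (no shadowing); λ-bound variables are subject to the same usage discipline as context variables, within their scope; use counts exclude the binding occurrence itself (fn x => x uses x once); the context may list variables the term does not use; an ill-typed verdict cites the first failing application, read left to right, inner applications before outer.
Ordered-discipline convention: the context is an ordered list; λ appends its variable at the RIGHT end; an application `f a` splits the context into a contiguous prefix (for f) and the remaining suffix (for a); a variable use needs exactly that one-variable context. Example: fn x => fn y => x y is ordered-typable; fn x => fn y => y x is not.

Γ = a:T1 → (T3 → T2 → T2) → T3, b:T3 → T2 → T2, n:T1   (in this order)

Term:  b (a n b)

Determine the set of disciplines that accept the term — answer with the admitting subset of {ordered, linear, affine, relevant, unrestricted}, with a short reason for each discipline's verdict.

admitted in: relevant, unrestricted
counts: a: 1×; b: 2×; n: 1×
uses in reading order: b, a, n, b
typing: the term checks, with type T2 → T2
ordered: ✗, b ×2 used more than once (contraction)
linear: ✗, b ×2 used more than once (contraction)
affine: ✗, b ×2 used more than once (contraction)
relevant: ✓, at least one use each (a, b, n)
unrestricted: ✓, typability at T2 → T2 is all that's needed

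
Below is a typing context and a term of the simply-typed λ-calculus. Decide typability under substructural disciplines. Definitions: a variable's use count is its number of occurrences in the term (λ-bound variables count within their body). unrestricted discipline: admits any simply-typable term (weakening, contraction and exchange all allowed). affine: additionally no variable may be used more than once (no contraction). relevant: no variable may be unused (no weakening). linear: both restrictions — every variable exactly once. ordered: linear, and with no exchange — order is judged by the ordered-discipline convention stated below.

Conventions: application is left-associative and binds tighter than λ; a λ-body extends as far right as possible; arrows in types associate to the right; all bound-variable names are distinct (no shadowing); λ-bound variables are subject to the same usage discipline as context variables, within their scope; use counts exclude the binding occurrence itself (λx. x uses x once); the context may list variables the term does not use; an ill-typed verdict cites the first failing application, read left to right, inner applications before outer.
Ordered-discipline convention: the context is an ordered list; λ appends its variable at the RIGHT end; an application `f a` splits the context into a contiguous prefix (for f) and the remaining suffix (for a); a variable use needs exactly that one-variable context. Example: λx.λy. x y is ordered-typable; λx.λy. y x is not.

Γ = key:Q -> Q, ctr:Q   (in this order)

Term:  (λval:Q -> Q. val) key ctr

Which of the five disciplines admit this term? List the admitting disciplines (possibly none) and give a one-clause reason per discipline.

admitting disciplines: ordered, linear, affine, relevant, unrestricted
variable uses: key: 1×; ctr: 1×; val (λ-bound): 1×
left-to-right use order: val, key, ctr
typing: well-typed — term : Q
ordered ✓ (one use each (key, ctr, val); ordered split holds)
linear ✓ (each of key, ctr, val used exactly once)
affine ✓ (none of key, ctr, val used more than once)
relevant ✓ (none of key, ctr, val goes unused)
unrestricted ✓ (simply typable at Q; W, C, E all held)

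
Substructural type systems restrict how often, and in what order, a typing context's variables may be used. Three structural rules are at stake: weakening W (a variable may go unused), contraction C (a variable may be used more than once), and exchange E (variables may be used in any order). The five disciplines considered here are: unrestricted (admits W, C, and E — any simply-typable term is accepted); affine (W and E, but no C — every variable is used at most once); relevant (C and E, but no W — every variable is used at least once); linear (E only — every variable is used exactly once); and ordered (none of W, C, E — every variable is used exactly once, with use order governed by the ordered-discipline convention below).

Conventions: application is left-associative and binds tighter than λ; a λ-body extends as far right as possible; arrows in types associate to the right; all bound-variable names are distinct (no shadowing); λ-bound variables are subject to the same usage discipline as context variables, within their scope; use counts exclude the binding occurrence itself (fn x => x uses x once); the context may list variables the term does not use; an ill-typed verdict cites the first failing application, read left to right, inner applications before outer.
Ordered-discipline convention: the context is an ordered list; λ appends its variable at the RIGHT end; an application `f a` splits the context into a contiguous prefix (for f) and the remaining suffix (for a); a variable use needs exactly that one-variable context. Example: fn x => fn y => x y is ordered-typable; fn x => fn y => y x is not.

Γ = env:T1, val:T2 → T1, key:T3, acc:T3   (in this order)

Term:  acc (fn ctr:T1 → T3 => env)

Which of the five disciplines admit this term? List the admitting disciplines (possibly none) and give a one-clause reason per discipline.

admitting disciplines: none
use counts: env: 1, val: 0, key: 0, acc: 1, ctr (bound): 0
use order (left to right): acc, env
typing: ill-typed: non-arrow in function slot: T3
ordered: ✗ — the type mismatch rejects it
linear: ✗ — not simply typable
affine: ✗ — fails simple typing
relevant: ✗ — a type mismatch blocks all five
unrestricted: ✗ — the type mismatch rejects it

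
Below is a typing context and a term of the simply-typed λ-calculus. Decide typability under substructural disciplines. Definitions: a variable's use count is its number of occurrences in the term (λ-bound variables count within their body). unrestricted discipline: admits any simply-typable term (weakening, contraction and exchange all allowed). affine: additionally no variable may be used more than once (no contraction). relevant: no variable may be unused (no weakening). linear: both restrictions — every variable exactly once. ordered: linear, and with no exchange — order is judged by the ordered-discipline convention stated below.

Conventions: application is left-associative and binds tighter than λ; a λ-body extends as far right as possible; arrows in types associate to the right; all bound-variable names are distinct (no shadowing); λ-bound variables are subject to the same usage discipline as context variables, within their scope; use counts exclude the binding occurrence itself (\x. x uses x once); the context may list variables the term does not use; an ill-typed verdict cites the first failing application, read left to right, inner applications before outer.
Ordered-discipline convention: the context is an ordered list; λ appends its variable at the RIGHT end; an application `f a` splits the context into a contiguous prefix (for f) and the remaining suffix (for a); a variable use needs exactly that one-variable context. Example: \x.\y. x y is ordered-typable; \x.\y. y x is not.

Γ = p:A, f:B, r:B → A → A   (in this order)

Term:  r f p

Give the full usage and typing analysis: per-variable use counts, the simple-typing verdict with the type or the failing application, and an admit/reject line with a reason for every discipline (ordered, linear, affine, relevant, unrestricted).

variable uses: p ×1, f ×1, r ×1
order of uses: r, f, p
typing: well-typed — term : A
ordered: ✗ — no ordered split (uses run r, f, p)
linear: ✓ — each of p, f, r used exactly once
affine: ✓ — no duplicate uses among p, f, r
relevant: ✓ — p, f, r: all used, weakening unneeded
unrestricted: ✓ — simply typable at A; W, C, E all held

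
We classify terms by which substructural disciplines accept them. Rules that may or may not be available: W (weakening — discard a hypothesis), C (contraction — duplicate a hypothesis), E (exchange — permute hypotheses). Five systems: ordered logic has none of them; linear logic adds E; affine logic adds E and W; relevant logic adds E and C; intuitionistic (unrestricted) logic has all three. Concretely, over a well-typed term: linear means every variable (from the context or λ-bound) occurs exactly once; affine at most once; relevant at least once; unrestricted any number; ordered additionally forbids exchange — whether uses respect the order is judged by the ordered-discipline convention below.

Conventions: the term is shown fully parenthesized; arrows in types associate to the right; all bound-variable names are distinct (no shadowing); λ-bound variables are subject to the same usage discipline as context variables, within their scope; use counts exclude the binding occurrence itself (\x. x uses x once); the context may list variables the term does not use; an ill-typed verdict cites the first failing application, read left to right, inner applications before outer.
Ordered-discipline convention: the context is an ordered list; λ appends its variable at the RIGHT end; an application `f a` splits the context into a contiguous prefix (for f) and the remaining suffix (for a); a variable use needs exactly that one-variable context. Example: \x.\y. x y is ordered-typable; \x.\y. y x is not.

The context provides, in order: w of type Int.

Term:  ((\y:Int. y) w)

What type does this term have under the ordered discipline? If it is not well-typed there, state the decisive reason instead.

term : Int
usage: w: 1×; y (bound): 1×
order of uses: y, w
typing: ✓ — Int
per-discipline verdicts: ordered ✓ | linear ✓ | affine ✓ | relevant ✓ | unrestricted ✓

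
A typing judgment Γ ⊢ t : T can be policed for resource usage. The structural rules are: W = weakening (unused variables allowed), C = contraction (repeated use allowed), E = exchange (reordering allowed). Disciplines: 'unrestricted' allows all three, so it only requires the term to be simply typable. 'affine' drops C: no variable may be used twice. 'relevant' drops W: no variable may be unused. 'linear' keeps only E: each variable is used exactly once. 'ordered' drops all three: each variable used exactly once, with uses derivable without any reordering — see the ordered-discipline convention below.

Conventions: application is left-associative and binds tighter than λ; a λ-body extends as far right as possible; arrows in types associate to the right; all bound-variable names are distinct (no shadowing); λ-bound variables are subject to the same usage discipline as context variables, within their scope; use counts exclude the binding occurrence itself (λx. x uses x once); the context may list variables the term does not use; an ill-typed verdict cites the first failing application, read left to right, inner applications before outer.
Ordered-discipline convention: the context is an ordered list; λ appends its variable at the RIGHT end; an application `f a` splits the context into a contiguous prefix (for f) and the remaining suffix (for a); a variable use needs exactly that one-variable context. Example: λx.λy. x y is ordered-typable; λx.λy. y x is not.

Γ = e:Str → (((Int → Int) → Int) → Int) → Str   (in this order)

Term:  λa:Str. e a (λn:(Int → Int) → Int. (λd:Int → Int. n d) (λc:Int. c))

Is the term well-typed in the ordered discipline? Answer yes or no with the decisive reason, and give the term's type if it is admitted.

yes — e, a, n, d, c once each; derivable with no W/C/E; term : Str → Str
usage: e: 1, a (λ-bound): 1, n (λ-bound): 1, d (λ-bound): 1, c (λ-bound): 1
left-to-right use order: e, a, n, d, c
typing: the term checks, with type Str → Str
all disciplines: ordered ✓ | linear ✓ | affine ✓ | relevant ✓ | unrestricted ✓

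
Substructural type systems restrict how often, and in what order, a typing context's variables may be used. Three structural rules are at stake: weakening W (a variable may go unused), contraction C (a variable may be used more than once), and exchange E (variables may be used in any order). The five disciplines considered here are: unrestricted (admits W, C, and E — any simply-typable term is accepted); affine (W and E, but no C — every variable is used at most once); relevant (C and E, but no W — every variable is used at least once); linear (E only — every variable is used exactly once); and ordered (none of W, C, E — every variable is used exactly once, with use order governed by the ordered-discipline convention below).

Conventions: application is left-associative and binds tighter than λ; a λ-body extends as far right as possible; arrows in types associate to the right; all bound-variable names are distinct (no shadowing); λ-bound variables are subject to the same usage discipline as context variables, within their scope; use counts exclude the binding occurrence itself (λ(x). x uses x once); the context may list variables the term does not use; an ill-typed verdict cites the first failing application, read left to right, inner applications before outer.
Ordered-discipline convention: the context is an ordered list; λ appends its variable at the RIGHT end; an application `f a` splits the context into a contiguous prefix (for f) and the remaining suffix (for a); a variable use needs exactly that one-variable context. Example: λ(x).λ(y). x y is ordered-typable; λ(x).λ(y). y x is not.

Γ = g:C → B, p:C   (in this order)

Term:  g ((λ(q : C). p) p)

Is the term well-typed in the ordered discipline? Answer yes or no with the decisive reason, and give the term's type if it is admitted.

no — uses contraction: p ×2; q never used (weakening)
counts: g: 1; p: 2; q [bound]: 0
uses in reading order: g, p, p
typing: ✓ — B
across the five disciplines: ordered ✗, linear ✗, affine ✗, relevant ✗, unrestricted ✓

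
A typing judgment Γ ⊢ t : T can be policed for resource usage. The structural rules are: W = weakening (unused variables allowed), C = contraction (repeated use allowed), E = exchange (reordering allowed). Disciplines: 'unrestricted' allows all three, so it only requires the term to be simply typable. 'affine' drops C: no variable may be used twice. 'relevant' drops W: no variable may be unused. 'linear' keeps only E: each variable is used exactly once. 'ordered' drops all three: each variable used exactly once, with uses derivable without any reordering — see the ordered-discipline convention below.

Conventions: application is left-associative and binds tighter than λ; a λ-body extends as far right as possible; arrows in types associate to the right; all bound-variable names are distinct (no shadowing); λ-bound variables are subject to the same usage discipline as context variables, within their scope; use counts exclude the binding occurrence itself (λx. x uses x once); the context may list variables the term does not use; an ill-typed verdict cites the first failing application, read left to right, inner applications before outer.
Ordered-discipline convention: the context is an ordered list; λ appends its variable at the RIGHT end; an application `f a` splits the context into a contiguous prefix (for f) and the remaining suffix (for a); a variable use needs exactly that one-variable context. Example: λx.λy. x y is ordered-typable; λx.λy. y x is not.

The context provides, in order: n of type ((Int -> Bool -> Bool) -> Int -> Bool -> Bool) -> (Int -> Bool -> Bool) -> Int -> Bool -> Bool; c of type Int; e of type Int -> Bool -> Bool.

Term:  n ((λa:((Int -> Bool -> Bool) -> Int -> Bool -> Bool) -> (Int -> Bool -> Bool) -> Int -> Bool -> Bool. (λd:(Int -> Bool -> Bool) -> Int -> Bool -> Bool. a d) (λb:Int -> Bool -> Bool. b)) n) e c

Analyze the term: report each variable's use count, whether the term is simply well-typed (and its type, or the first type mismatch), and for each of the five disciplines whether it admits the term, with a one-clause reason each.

counts: n: 2, c: 1, e: 1, a [bound]: 1, d [bound]: 1, b [bound]: 1
order of uses: n, a, d, b, n, e, c
typing: ✓ — Bool -> Bool
ordered: ✗ — needs contraction — n ×2
linear: ✗ — needs contraction — n ×2
affine: ✗ — needs contraction — n ×2
relevant: ✓ — n, c, e, a, d, b: all used, weakening unneeded
unrestricted: ✓ — typability at Bool -> Bool is all that's needed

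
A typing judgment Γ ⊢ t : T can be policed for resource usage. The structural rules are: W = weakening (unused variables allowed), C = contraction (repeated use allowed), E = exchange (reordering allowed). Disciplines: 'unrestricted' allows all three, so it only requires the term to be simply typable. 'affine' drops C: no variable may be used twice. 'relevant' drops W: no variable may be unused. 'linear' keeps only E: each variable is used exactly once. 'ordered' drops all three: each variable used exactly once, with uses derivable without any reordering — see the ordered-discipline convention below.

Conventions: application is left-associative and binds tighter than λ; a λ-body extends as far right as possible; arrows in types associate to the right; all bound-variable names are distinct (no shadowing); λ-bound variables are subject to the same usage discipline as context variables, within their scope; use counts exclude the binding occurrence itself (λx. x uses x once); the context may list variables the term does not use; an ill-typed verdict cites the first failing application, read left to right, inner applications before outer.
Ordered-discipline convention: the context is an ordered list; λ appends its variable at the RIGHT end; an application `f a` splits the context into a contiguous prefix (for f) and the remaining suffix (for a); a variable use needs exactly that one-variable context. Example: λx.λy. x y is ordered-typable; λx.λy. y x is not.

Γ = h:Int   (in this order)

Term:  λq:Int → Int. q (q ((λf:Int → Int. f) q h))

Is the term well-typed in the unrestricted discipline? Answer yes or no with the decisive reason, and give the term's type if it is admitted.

yes — well-typed at (Int → Int) → Int; no restrictions here; term : (Int → Int) → Int
variable uses: h=1; q [bound]=3; f [bound]=1
order of uses: q, q, f, q, h
typing: well-typed at (Int → Int) → Int
across the five disciplines: ordered ✗ | linear ✗ | affine ✗ | relevant ✓ | unrestricted ✓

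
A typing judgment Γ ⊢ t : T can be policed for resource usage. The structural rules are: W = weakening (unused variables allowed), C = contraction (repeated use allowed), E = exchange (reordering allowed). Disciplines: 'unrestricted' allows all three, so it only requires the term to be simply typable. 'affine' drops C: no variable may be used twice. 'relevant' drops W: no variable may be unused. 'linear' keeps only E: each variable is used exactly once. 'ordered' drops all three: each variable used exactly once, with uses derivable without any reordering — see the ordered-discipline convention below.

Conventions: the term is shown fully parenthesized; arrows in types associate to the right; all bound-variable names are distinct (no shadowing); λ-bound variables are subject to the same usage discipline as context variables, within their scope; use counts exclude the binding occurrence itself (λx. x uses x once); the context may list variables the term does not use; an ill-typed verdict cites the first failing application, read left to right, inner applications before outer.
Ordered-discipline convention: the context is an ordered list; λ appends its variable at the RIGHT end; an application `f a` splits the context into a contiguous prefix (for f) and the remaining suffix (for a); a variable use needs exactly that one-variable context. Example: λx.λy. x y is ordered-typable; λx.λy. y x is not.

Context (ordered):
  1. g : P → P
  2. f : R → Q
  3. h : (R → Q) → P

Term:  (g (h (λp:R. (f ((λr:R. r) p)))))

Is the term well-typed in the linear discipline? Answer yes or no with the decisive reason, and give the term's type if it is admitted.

yes — exactly-once usage across g, f, h, p, r; term : P
use counts: g: 1; f: 1; h: 1; p [bound]: 1; r [bound]: 1
order of uses: g, h, f, r, p
typing: ✓ — P
per-discipline verdicts: ordered ✗, linear ✓, affine ✓, relevant ✓, unrestricted ✓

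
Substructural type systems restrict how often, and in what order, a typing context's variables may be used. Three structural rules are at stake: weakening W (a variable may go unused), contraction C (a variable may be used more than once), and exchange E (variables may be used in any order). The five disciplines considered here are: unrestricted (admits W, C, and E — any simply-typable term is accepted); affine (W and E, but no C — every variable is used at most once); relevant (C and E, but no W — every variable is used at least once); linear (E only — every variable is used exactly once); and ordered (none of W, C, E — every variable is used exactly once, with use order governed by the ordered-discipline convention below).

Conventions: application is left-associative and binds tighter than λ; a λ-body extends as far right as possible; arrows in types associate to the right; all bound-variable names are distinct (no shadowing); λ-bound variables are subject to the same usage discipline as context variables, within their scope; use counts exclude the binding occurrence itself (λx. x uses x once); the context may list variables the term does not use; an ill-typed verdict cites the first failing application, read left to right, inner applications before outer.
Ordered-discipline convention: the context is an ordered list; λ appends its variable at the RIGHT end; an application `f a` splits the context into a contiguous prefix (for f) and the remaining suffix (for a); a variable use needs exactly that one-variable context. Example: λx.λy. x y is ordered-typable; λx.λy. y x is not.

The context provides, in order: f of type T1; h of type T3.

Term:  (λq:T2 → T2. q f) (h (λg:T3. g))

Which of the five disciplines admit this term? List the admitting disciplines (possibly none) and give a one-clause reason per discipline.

admitted in: none
variable uses: f: 1, h: 1, q [bound]: 1, g [bound]: 1
use order (left to right): q, f, h, g
typing: ill-typed: a function awaiting T2 gets T1
ordered: ✗, a type mismatch blocks all five
linear: ✗, the type mismatch rejects it
affine: ✗, not simply typable
relevant: ✗, fails simple typing
unrestricted: ✗, a type mismatch blocks all five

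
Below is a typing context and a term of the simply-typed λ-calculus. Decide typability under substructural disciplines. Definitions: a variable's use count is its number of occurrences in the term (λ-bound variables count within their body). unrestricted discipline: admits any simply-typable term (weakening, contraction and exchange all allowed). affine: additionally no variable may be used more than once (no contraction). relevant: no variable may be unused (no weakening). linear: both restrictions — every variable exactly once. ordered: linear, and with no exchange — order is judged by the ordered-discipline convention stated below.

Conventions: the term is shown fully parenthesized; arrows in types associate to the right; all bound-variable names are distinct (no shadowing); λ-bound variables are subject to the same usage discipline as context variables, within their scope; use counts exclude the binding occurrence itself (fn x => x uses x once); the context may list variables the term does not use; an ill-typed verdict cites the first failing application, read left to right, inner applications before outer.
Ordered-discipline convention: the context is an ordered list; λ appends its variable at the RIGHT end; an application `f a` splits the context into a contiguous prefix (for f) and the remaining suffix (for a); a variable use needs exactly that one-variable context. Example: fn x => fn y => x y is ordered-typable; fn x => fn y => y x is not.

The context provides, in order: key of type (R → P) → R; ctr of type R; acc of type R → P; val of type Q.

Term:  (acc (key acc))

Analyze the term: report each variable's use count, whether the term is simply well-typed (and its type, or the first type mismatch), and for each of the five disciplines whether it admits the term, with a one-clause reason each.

counts: key=1; ctr=0; acc=2; val=0
uses in reading order: acc, key, acc
typing: ✓ — P
ordered: ✗, repeated use of acc ×2; ctr, val never used (weakening)
linear: ✗, repeated use of acc ×2; ctr, val never used (weakening)
affine: ✗, repeated use of acc ×2
relevant: ✗, ctr, val never used (weakening)
unrestricted: ✓, simply typable at P; W, C, E all held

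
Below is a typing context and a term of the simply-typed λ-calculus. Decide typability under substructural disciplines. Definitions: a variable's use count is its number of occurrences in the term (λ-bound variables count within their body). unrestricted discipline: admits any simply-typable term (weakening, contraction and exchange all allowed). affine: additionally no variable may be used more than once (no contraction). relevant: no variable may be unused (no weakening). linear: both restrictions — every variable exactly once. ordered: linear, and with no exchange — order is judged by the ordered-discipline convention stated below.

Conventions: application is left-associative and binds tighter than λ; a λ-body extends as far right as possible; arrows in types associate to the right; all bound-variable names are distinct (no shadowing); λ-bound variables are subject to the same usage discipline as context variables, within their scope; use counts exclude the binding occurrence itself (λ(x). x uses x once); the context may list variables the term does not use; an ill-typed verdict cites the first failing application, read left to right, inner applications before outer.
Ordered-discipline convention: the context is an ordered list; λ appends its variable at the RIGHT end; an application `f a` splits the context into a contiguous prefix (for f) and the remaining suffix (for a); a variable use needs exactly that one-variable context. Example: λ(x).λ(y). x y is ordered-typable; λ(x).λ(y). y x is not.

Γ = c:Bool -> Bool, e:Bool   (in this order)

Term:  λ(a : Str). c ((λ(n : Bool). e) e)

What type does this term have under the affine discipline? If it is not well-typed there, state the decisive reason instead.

not well-typed under affine — repeated use of e ×2
counts: c: 1×; e: 2×; a [bound]: 0×; n [bound]: 0×
use order (left to right): c, e, e
typing: ✓ — Str -> Bool
across the five disciplines: ordered ✗ | linear ✗ | affine ✗ | relevant ✗ | unrestricted ✓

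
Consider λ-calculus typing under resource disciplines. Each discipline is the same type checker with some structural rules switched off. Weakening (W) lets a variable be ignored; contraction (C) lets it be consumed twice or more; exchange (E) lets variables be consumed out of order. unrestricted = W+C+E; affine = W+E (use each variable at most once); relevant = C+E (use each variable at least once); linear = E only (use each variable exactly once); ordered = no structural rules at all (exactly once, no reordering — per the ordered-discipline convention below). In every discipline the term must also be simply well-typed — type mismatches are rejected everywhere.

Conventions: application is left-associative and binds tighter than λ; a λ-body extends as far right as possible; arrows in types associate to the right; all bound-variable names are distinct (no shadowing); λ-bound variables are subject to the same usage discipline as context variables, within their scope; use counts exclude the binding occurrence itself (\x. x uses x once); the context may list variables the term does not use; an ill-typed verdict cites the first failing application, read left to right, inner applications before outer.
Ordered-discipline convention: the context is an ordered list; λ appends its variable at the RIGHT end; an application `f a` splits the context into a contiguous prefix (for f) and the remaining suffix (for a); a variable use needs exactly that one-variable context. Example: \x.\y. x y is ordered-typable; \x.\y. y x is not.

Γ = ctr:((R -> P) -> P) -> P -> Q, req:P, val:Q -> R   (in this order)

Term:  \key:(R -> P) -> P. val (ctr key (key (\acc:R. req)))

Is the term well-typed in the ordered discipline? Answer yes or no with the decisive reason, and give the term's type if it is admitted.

no — repeated use of key ×2; acc never used (weakening)
counts: ctr ×1, req ×1, val ×1, key [bound] ×2, acc [bound] ×0
uses in reading order: val, ctr, key, key, req
typing: well-typed at ((R -> P) -> P) -> R
summary: ordered ✗; linear ✗; affine ✗; relevant ✗; unrestricted ✓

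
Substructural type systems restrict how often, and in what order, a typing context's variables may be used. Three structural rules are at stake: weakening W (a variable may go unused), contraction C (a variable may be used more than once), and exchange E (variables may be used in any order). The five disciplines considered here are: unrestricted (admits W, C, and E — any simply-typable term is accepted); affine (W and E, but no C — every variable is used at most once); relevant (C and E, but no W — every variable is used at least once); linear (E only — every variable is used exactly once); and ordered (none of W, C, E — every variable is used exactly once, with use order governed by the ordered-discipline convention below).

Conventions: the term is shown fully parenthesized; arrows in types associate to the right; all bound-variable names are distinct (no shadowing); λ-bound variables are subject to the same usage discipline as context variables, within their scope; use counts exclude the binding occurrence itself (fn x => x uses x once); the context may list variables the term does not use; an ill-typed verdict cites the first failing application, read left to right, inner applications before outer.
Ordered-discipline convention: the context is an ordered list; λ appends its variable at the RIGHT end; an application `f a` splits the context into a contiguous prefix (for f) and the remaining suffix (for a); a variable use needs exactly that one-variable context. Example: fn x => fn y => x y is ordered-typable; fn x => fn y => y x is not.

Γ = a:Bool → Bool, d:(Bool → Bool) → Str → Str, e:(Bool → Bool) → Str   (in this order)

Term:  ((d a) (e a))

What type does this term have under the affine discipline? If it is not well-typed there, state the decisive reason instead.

not well-typed under affine — a ×2 used more than once (contraction)
counts: a: 2×; d: 1×; e: 1×
use order (left to right): d, a, e, a
typing: the term checks, with type Str
per-discipline verdicts: ordered ✗; linear ✗; affine ✗; relevant ✓; unrestricted ✓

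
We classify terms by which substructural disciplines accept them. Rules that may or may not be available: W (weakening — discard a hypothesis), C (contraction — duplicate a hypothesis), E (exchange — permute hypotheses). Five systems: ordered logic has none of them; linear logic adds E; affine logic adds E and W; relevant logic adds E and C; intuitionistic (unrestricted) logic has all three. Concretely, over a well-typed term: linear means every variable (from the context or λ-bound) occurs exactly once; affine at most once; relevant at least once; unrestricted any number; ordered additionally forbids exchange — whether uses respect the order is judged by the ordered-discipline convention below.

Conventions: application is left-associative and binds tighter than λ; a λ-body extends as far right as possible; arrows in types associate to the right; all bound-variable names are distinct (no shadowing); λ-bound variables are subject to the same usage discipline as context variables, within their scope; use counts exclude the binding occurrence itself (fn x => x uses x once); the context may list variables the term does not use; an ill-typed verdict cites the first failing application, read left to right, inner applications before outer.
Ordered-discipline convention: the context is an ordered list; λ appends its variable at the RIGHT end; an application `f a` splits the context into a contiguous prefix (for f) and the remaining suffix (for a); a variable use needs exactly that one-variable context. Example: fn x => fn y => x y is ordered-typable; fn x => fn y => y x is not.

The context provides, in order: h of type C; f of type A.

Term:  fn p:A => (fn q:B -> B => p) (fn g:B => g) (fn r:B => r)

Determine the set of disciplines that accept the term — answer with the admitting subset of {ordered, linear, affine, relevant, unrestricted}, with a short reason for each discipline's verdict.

accepted by: none
use counts: h=0, f=0, p [bound]=1, q [bound]=0, g [bound]=1, r [bound]=1
uses in reading order: p, g, r
typing: ill-typed: non-function type A applied to an argument
ordered: ✗, fails simple typing
linear: ✗, a type mismatch blocks all five
affine: ✗, the type mismatch rejects it
relevant: ✗, not simply typable
unrestricted: ✗, fails simple typing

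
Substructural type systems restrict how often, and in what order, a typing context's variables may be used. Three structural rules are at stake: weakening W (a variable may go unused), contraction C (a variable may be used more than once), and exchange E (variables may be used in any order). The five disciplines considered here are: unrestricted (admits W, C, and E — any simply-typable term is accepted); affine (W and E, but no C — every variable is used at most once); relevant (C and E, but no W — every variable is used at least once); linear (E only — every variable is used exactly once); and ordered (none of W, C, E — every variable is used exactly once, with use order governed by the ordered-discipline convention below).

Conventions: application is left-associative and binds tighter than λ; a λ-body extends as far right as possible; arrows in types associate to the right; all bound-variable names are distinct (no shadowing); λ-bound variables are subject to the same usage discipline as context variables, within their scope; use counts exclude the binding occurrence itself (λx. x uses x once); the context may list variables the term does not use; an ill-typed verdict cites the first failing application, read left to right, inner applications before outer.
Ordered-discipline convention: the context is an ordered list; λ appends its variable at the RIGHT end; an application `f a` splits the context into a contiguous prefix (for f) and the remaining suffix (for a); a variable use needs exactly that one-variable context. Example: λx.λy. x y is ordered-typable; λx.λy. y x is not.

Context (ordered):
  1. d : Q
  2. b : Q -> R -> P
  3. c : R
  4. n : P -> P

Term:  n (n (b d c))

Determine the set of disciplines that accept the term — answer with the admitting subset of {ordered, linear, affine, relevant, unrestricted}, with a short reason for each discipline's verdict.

accepted by: relevant, unrestricted
variable uses: d: 1, b: 1, c: 1, n: 2
left-to-right use order: n, n, b, d, c
typing: ✓ — P
ordered: ✗ — n ×2 used more than once (contraction)
linear: ✗ — n ×2 used more than once (contraction)
affine: ✗ — n ×2 used more than once (contraction)
relevant: ✓ — every one of d, b, c, n appears
unrestricted: ✓ — simply typable at P; W, C, E all held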